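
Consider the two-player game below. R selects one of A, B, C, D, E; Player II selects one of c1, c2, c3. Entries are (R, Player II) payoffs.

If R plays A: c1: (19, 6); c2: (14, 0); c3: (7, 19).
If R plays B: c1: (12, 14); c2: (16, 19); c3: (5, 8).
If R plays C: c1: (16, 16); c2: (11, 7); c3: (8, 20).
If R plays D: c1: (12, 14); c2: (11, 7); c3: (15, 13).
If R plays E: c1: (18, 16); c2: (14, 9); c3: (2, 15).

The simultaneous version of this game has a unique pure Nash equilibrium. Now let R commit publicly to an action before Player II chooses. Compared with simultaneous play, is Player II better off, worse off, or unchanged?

worse off

Backward induction with R moving first.
- A: BR = c3, leader payoff 7.
- B: BR = c2, leader payoff 16.
- C: BR = c3, leader payoff 8.
- D: BR = c1, leader payoff 12.
- E: BR = c1, leader payoff 18.
Maximizing over 7, 16, 8, 12, 18, R chooses E. Subgame-perfect outcome: (E, c1) with payoffs (18, 16).
For the simultaneous game, intersect best replies.
R's best replies: c1→A; c2→B; c3→D.
Player II's best replies: A→c3; B→c2; C→c3; D→c1; E→c1.
The unique mutual best reply is (B, c2), giving (16, 19).
Player II earns 16 sequentially versus 19 at the Nash outcome: worse off.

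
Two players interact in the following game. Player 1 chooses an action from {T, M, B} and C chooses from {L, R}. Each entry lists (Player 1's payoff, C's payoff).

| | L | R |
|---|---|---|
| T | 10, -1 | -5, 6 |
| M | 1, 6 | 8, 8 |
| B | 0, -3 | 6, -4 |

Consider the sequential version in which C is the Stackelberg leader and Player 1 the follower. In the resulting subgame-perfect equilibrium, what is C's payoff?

8

Solve by backward induction (C leads).
- L → Player 1 plays T (best of 10, 1, 0); C gets -1.
- R → Player 1 plays M (best of -5, 8, 6); C gets 8.
Maximizing over -1, 8, C chooses R. Subgame-perfect outcome: (M, R) with payoffs (8, 8).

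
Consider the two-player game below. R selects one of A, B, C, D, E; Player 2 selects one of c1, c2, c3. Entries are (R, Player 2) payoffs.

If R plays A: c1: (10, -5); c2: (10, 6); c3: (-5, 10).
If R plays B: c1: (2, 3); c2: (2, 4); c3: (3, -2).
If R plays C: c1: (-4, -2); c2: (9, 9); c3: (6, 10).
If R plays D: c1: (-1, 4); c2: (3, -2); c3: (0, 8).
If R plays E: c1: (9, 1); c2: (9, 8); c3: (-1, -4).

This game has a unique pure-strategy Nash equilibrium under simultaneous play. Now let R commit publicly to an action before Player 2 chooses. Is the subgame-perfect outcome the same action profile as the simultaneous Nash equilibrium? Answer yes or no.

Solve by backward induction (R leads).
- A: Player 2 compares -5, 6, 10 and picks c3; R would get -5.
- B: Player 2 compares 3, 4, -2 and picks c2; R would get 2.
- C: Player 2 compares -2, 9, 10 and picks c3; R would get 6.
- D: Player 2 compares 4, -2, 8 and picks c3; R would get 0.
- E: Player 2 compares 1, 8, -4 and picks c2; R would get 9.
Maximizing over -5, 2, 6, 0, 9, R chooses E. Subgame-perfect outcome: (E, c2) with payoffs (9, 8).
Under simultaneous play:
R's best replies: c1→A; c2→A; c3→C.
Player 2's best replies: A→c3; B→c2; C→c3; D→c3; E→c2.
The unique mutual best reply is (C, c3), giving (6, 10).
Sequential outcome (E, c2) differs from the Nash profile (C, c3).

no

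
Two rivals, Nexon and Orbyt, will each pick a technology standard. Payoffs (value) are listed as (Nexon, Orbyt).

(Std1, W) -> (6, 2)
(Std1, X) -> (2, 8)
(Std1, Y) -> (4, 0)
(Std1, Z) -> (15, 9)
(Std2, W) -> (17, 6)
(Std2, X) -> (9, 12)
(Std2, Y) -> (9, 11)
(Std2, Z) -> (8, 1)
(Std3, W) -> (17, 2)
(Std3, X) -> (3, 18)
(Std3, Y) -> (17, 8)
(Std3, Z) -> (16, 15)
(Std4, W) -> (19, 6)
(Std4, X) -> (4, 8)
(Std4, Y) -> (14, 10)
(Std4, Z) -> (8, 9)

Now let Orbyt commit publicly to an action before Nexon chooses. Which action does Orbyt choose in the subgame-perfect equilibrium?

Z

Solve by backward induction (Orbyt leads).
- W: BR = Std4, leader payoff 6.
- X: BR = Std2, leader payoff 12.
- Y: BR = Std3, leader payoff 8.
- Z: BR = Std3, leader payoff 15.
Orbyt's induced payoffs are 6, 12, 8, 15, so Orbyt commits to Z. Subgame-perfect outcome: (Std3, Z) with payoffs (16, 15).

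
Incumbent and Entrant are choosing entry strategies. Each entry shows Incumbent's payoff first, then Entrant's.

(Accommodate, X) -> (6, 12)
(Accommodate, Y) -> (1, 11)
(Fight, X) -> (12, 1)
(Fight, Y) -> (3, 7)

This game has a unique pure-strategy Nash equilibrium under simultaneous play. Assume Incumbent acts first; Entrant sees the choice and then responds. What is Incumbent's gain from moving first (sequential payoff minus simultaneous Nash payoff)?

Solve by backward induction (Incumbent leads).
- Accommodate: Entrant compares 12, 11 and picks X; Incumbent would get 6.
- Fight: Entrant compares 1, 7 and picks Y; Incumbent would get 3.
Incumbent's induced payoffs are 6, 3, so Incumbent commits to Accommodate. Subgame-perfect outcome: (Accommodate, X) with payoffs (6, 12).
Under simultaneous play:
Incumbent's best replies: X→Fight; Y→Fight.
Entrant's best replies: Accommodate→X; Fight→Y.
The unique mutual best reply is (Fight, Y), giving (3, 7).
Incumbent's commitment gain: 6 − 3 = 3.

3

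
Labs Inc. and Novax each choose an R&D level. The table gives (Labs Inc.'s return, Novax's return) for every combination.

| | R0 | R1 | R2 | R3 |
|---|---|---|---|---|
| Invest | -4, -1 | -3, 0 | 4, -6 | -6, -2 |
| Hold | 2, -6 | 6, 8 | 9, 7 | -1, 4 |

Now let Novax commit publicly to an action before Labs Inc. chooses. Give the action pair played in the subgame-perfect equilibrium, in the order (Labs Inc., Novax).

(Hold, R1)

Labs Inc. best-responds to each possible Novax move:
- R0: BR = Hold, leader payoff -6.
- R1: BR = Hold, leader payoff 8.
- R2: BR = Hold, leader payoff 7.
- R3: BR = Hold, leader payoff 4.
Novax's induced payoffs are -6, 8, 7, 4, so Novax commits to R1. Subgame-perfect outcome: (Hold, R1) with payoffs (6, 8).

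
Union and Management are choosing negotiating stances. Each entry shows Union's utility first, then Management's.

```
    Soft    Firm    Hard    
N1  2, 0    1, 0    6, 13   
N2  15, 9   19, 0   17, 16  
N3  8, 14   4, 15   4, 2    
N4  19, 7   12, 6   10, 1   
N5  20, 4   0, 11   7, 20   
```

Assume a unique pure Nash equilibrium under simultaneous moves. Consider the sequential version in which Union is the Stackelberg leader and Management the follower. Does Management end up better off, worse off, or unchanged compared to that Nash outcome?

worse off

Solve by backward induction (Union leads).
- N1: BR = Hard, leader payoff 6.
- N2: BR = Hard, leader payoff 17.
- N3: BR = Firm, leader payoff 4.
- N4: BR = Soft, leader payoff 19.
- N5: BR = Hard, leader payoff 7.
Union's induced payoffs are 6, 17, 4, 19, 7, so Union commits to N4. Subgame-perfect outcome: (N4, Soft) with payoffs (19, 7).
Under simultaneous play:
Union's best replies: Soft→N5; Firm→N2; Hard→N2.
Management's best replies: N1→Hard; N2→Hard; N3→Firm; N4→Soft; N5→Hard.
Only (N2, Hard) has each player best-responding; Nash payoffs (17, 16).
Management earns 7 sequentially versus 16 at the Nash outcome: worse off.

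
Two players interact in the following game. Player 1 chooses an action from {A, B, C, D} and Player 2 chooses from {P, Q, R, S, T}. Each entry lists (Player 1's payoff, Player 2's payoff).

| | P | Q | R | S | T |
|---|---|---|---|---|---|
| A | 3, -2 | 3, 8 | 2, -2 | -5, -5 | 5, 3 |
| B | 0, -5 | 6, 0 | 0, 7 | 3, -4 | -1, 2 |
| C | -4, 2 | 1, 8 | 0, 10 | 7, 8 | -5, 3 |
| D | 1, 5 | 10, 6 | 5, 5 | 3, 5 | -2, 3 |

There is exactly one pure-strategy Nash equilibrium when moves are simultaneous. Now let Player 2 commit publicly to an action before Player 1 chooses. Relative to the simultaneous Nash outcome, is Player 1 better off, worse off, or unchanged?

Work backward from Player 1's decision.
- P → Player 1 plays A (best of 3, 0, -4, 1); Player 2 gets -2.
- Q → Player 1 plays D (best of 3, 6, 1, 10); Player 2 gets 6.
- R → Player 1 plays D (best of 2, 0, 0, 5); Player 2 gets 5.
- S → Player 1 plays C (best of -5, 3, 7, 3); Player 2 gets 8.
- T → Player 1 plays A (best of 5, -1, -5, -2); Player 2 gets 3.
Among -2, 6, 5, 8, 3, the best is 8 at S. Subgame-perfect outcome: (C, S) with payoffs (7, 8).
For the simultaneous game, intersect best replies.
Player 1's best replies: P→A; Q→D; R→D; S→C; T→A.
Player 2's best replies: A→Q; B→R; C→R; D→Q.
The unique mutual best reply is (D, Q), giving (10, 6).
Player 1 earns 7 sequentially versus 10 at the Nash outcome: worse off.

worse off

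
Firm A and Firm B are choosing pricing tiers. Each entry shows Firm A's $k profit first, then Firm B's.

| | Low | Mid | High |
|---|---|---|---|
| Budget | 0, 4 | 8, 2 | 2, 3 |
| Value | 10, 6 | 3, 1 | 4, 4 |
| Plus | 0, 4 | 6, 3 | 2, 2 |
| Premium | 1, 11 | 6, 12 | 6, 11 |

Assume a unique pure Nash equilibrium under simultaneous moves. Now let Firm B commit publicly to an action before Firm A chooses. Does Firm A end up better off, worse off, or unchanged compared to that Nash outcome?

worse off

Solve by backward induction (Firm B leads).
- Low: BR = Value, leader payoff 6.
- Mid: BR = Budget, leader payoff 2.
- High: BR = Premium, leader payoff 11.
Among 6, 2, 11, the best is 11 at High. Subgame-perfect outcome: (Premium, High) with payoffs (6, 11).
Now find the simultaneous Nash equilibrium.
Firm A's best replies: Low→Value; Mid→Budget; High→Premium.
Firm B's best replies: Budget→Low; Value→Low; Plus→Low; Premium→Mid.
The unique mutual best reply is (Value, Low), giving (10, 6).
Firm A earns 6 sequentially versus 10 at the Nash outcome: worse off.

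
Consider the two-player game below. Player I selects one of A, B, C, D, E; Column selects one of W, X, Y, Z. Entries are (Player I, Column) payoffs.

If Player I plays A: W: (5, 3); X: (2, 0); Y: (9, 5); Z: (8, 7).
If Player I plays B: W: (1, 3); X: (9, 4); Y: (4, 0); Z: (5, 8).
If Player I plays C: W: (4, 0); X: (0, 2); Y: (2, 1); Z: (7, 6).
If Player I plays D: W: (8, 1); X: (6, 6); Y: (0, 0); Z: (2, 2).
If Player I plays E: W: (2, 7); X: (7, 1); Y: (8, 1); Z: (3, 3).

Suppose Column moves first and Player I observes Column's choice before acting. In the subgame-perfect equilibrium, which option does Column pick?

Z

Player I best-responds to each possible Column move:
- W: Player I compares 5, 1, 4, 8, 2 and picks D; Column would get 1.
- X: Player I compares 2, 9, 0, 6, 7 and picks B; Column would get 4.
- Y: Player I compares 9, 4, 2, 0, 8 and picks A; Column would get 5.
- Z: Player I compares 8, 5, 7, 2, 3 and picks A; Column would get 7.
Among 1, 4, 5, 7, the best is 7 at Z. Subgame-perfect outcome: (A, Z) with payoffs (8, 7).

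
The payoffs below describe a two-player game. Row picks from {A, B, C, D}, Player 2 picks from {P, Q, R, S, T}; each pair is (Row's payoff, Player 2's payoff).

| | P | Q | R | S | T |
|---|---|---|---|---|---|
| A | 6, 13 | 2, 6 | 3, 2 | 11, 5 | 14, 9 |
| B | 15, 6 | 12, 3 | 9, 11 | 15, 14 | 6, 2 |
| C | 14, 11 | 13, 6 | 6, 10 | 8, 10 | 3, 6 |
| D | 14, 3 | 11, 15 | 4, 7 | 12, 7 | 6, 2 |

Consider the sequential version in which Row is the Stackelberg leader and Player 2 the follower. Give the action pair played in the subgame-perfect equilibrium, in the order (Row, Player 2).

Work backward from Player 2's decision.
- A: BR = P, leader payoff 6.
- B: BR = S, leader payoff 15.
- C: BR = P, leader payoff 14.
- D: BR = Q, leader payoff 11.
Among 6, 15, 14, 11, the best is 15 at B. Subgame-perfect outcome: (B, S) with payoffs (15, 14).

(B, S)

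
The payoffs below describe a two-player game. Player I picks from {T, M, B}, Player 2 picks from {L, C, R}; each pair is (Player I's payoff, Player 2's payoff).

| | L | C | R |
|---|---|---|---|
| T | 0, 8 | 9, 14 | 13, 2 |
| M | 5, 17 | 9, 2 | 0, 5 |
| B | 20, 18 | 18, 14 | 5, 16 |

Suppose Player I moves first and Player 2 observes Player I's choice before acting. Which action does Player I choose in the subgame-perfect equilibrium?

B

Player 2 best-responds to each possible Player I move:
- T: BR = C, leader payoff 9.
- M: BR = L, leader payoff 5.
- B: BR = L, leader payoff 20.
Player I's induced payoffs are 9, 5, 20, so Player I commits to B. Subgame-perfect outcome: (B, L) with payoffs (20, 18).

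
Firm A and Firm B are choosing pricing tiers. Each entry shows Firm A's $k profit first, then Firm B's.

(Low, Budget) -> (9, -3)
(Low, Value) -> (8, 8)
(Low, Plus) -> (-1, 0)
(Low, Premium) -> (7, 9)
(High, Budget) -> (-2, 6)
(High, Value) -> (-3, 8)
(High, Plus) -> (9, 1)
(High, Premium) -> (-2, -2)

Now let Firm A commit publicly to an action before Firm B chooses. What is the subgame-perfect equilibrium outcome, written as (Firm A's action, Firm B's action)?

Work backward from Firm B's decision.
- Low: Firm B compares -3, 8, 0, 9 and picks Premium; Firm A would get 7.
- High: Firm B compares 6, 8, 1, -2 and picks Value; Firm A would get -3.
Firm A's induced payoffs are 7, -3, so Firm A commits to Low. Subgame-perfect outcome: (Low, Premium) with payoffs (7, 9).

(Low, Premium)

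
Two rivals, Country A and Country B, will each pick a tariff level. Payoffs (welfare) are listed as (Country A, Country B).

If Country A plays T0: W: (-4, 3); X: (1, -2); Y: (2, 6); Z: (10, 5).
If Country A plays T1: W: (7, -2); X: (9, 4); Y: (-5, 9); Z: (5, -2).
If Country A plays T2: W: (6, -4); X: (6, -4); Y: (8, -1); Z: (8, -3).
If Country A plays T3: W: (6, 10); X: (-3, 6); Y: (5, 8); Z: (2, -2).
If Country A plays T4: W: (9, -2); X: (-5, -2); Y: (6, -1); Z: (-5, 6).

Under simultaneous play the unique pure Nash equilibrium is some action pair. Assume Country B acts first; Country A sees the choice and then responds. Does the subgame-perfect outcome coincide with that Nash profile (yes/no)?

no

Country A best-responds to each possible Country B move:
- W → Country A plays T4 (best of -4, 7, 6, 6, 9); Country B gets -2.
- X → Country A plays T1 (best of 1, 9, 6, -3, -5); Country B gets 4.
- Y → Country A plays T2 (best of 2, -5, 8, 5, 6); Country B gets -1.
- Z → Country A plays T0 (best of 10, 5, 8, 2, -5); Country B gets 5.
Among -2, 4, -1, 5, the best is 5 at Z. Subgame-perfect outcome: (T0, Z) with payoffs (10, 5).
For the simultaneous game, intersect best replies.
Country A's best replies: W→T4; X→T1; Y→T2; Z→T0.
Country B's best replies: T0→Y; T1→Y; T2→Y; T3→W; T4→Z.
The unique mutual best reply is (T2, Y), giving (8, -1).
Sequential outcome (T0, Z) differs from the Nash profile (T2, Y).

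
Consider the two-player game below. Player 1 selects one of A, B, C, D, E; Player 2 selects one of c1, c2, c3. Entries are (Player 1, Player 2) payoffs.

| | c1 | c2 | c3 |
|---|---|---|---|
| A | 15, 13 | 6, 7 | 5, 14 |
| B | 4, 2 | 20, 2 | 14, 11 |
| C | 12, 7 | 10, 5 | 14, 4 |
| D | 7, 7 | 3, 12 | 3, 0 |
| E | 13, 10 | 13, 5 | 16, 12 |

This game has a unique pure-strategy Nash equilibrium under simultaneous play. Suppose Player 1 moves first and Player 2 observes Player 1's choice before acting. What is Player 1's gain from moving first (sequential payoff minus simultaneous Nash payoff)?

Work backward from Player 2's decision.
- A → Player 2 plays c3 (best of 13, 7, 14); Player 1 gets 5.
- B → Player 2 plays c3 (best of 2, 2, 11); Player 1 gets 14.
- C → Player 2 plays c1 (best of 7, 5, 4); Player 1 gets 12.
- D → Player 2 plays c2 (best of 7, 12, 0); Player 1 gets 3.
- E → Player 2 plays c3 (best of 10, 5, 12); Player 1 gets 16.
Player 1's induced payoffs are 5, 14, 12, 3, 16, so Player 1 commits to E. Subgame-perfect outcome: (E, c3) with payoffs (16, 12).
For the simultaneous game, intersect best replies.
Player 1's best replies: c1→A; c2→B; c3→E.
Player 2's best replies: A→c3; B→c3; C→c1; D→c2; E→c3.
The unique mutual best reply is (E, c3), giving (16, 12).
Player 1's commitment gain: 16 − 16 = 0.

0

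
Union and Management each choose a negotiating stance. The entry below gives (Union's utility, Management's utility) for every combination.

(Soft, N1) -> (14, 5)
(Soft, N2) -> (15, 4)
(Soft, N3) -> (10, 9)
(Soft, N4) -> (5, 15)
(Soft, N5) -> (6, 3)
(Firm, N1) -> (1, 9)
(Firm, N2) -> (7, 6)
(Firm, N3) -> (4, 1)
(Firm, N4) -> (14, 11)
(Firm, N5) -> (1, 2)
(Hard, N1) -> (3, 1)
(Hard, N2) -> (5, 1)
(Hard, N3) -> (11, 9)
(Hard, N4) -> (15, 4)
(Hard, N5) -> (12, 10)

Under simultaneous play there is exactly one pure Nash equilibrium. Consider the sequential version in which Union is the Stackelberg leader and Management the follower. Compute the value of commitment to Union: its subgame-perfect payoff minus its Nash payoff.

Backward induction with Union moving first.
- Soft: BR = N4, leader payoff 5.
- Firm: BR = N4, leader payoff 14.
- Hard: BR = N5, leader payoff 12.
Among 5, 14, 12, the best is 14 at Firm. Subgame-perfect outcome: (Firm, N4) with payoffs (14, 11).
For the simultaneous game, intersect best replies.
Union's best replies: N1→Soft; N2→Soft; N3→Hard; N4→Hard; N5→Hard.
Management's best replies: Soft→N4; Firm→N4; Hard→N5.
Only (Hard, N5) has each player best-responding; Nash payoffs (12, 10).
Union's commitment gain: 14 − 12 = 2.

2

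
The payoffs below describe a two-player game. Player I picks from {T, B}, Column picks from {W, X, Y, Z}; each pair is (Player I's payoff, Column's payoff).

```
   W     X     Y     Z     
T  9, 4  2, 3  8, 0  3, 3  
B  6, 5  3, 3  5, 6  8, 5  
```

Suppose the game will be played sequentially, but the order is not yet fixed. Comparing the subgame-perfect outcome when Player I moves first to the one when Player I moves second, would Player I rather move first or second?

If Player I leads: Column's best replies are T→W, B→Y; Player I's induced payoffs 9, 5; outcome (T, W), payoffs (9, 4).
If Column leads: Player I's best replies are W→T, X→B, Y→T, Z→B; Column's induced payoffs 4, 3, 0, 5; outcome (B, Z), payoffs (8, 5).
Player I gets 9 moving first and 8 moving second, so Player I prefers to move first.

first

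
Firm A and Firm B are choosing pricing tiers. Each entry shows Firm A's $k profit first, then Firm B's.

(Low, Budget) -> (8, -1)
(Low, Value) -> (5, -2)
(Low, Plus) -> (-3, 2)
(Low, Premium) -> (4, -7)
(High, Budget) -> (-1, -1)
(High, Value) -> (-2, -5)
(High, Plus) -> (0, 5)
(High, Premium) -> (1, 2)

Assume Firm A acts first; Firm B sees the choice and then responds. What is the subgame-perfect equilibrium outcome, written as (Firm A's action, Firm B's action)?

(High, Plus)

Solve by backward induction (Firm A leads).
- Low: BR = Plus, leader payoff -3.
- High: BR = Plus, leader payoff 0.
Maximizing over -3, 0, Firm A chooses High. Subgame-perfect outcome: (High, Plus) with payoffs (0, 5).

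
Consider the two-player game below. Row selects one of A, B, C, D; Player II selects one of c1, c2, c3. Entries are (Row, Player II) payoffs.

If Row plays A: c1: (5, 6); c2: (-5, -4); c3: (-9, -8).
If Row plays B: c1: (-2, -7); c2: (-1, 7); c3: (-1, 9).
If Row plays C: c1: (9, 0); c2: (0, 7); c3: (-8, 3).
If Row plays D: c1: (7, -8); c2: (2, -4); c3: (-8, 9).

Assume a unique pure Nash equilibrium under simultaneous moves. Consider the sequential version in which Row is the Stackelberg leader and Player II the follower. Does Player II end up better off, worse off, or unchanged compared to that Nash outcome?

worse off

Backward induction with Row moving first.
- A: Player II compares 6, -4, -8 and picks c1; Row would get 5.
- B: Player II compares -7, 7, 9 and picks c3; Row would get -1.
- C: Player II compares 0, 7, 3 and picks c2; Row would get 0.
- D: Player II compares -8, -4, 9 and picks c3; Row would get -8.
Row's induced payoffs are 5, -1, 0, -8, so Row commits to A. Subgame-perfect outcome: (A, c1) with payoffs (5, 6).
Under simultaneous play:
Row's best replies: c1→C; c2→D; c3→B.
Player II's best replies: A→c1; B→c3; C→c2; D→c3.
The unique mutual best reply is (B, c3), giving (-1, 9).
Player II earns 6 sequentially versus 9 at the Nash outcome: worse off.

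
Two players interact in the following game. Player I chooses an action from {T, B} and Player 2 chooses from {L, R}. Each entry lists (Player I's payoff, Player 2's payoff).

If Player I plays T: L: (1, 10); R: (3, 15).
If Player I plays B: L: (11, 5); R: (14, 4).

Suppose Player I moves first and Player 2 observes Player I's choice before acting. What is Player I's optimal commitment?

B

Work backward from Player 2's decision.
- T: BR = R, leader payoff 3.
- B: BR = L, leader payoff 11.
Among 3, 11, the best is 11 at B. Subgame-perfect outcome: (B, L) with payoffs (11, 5).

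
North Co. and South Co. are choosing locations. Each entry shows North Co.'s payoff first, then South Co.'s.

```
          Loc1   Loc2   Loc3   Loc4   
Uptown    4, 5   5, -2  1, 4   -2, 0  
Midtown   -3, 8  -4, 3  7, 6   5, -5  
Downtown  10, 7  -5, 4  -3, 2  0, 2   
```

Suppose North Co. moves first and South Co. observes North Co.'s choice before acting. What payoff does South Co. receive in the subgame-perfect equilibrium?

Solve by backward induction (North Co. leads).
- Uptown → South Co. plays Loc1 (best of 5, -2, 4, 0); North Co. gets 4.
- Midtown → South Co. plays Loc1 (best of 8, 3, 6, -5); North Co. gets -3.
- Downtown → South Co. plays Loc1 (best of 7, 4, 2, 2); North Co. gets 10.
North Co.'s induced payoffs are 4, -3, 10, so North Co. commits to Downtown. Subgame-perfect outcome: (Downtown, Loc1) with payoffs (10, 7).

7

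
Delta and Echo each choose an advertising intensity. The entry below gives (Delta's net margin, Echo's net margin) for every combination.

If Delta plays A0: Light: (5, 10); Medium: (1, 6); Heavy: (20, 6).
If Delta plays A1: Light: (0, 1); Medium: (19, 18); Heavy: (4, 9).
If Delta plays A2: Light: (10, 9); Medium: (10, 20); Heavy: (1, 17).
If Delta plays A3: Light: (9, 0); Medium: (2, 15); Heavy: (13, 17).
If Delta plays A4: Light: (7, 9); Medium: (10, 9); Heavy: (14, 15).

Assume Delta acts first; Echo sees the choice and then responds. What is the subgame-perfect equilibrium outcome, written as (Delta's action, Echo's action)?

Echo best-responds to each possible Delta move:
- A0: Echo compares 10, 6, 6 and picks Light; Delta would get 5.
- A1: Echo compares 1, 18, 9 and picks Medium; Delta would get 19.
- A2: Echo compares 9, 20, 17 and picks Medium; Delta would get 10.
- A3: Echo compares 0, 15, 17 and picks Heavy; Delta would get 13.
- A4: Echo compares 9, 9, 15 and picks Heavy; Delta would get 14.
Among 5, 19, 10, 13, 14, the best is 19 at A1. Subgame-perfect outcome: (A1, Medium) with payoffs (19, 18).

(A1, Medium)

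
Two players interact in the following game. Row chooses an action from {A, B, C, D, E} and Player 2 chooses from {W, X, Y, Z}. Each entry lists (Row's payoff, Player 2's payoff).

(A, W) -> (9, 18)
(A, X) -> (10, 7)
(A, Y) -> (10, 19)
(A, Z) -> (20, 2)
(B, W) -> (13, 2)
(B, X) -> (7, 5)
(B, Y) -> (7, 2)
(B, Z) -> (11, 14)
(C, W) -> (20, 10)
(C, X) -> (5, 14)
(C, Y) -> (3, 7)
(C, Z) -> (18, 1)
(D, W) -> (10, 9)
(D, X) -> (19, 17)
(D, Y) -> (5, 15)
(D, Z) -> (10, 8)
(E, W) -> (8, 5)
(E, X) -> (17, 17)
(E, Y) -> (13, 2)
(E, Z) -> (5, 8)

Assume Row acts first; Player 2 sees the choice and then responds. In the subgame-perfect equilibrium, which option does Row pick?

Player 2 best-responds to each possible Row move:
- A: Player 2 compares 18, 7, 19, 2 and picks Y; Row would get 10.
- B: Player 2 compares 2, 5, 2, 14 and picks Z; Row would get 11.
- C: Player 2 compares 10, 14, 7, 1 and picks X; Row would get 5.
- D: Player 2 compares 9, 17, 15, 8 and picks X; Row would get 19.
- E: Player 2 compares 5, 17, 2, 8 and picks X; Row would get 17.
Among 10, 11, 5, 19, 17, the best is 19 at D. Subgame-perfect outcome: (D, X) with payoffs (19, 17).

D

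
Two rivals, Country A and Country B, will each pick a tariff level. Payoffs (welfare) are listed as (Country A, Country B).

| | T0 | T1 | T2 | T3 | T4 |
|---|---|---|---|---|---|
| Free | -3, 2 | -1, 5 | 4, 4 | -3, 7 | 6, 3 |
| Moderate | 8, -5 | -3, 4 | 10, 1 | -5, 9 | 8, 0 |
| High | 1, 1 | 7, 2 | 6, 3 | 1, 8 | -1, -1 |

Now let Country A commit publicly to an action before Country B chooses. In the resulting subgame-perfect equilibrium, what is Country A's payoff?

Country B best-responds to each possible Country A move:
- Free → Country B plays T3 (best of 2, 5, 4, 7, 3); Country A gets -3.
- Moderate → Country B plays T3 (best of -5, 4, 1, 9, 0); Country A gets -5.
- High → Country B plays T3 (best of 1, 2, 3, 8, -1); Country A gets 1.
Among -3, -5, 1, the best is 1 at High. Subgame-perfect outcome: (High, T3) with payoffs (1, 8).

1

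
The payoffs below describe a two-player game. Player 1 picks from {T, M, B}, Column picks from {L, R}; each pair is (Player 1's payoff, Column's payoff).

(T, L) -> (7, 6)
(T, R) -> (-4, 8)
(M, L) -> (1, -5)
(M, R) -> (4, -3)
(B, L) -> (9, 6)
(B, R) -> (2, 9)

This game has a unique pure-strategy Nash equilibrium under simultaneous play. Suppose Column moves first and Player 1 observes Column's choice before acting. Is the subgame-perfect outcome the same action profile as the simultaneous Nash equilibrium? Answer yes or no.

no

Player 1 best-responds to each possible Column move:
- L: Player 1 compares 7, 1, 9 and picks B; Column would get 6.
- R: Player 1 compares -4, 4, 2 and picks M; Column would get -3.
Among 6, -3, the best is 6 at L. Subgame-perfect outcome: (B, L) with payoffs (9, 6).
Under simultaneous play:
Player 1's best replies: L→B; R→M.
Column's best replies: T→R; M→R; B→R.
The unique mutual best reply is (M, R), giving (4, -3).
Sequential outcome (B, L) differs from the Nash profile (M, R).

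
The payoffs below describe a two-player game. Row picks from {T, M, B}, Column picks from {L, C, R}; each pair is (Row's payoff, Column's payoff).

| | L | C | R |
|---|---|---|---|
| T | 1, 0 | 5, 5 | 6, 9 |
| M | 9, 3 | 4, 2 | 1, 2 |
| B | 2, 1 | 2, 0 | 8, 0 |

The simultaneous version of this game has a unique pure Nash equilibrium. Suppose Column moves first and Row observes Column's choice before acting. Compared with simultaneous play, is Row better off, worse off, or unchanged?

worse off

Work backward from Row's decision.
- L: BR = M, leader payoff 3.
- C: BR = T, leader payoff 5.
- R: BR = B, leader payoff 0.
Among 3, 5, 0, the best is 5 at C. Subgame-perfect outcome: (T, C) with payoffs (5, 5).
Now find the simultaneous Nash equilibrium.
Row's best replies: L→M; C→T; R→B.
Column's best replies: T→R; M→L; B→L.
The unique mutual best reply is (M, L), giving (9, 3).
Row earns 5 sequentially versus 9 at the Nash outcome: worse off.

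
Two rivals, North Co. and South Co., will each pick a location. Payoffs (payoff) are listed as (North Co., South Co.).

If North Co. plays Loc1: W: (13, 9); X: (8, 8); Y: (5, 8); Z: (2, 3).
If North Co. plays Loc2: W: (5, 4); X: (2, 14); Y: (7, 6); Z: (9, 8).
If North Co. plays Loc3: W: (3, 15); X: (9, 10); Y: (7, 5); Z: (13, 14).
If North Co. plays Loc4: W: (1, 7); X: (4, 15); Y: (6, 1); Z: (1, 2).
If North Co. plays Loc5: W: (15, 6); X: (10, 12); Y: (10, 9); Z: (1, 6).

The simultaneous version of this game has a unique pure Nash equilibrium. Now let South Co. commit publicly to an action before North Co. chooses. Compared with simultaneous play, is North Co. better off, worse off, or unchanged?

Backward induction with South Co. moving first.
- W: North Co. compares 13, 5, 3, 1, 15 and picks Loc5; South Co. would get 6.
- X: North Co. compares 8, 2, 9, 4, 10 and picks Loc5; South Co. would get 12.
- Y: North Co. compares 5, 7, 7, 6, 10 and picks Loc5; South Co. would get 9.
- Z: North Co. compares 2, 9, 13, 1, 1 and picks Loc3; South Co. would get 14.
Among 6, 12, 9, 14, the best is 14 at Z. Subgame-perfect outcome: (Loc3, Z) with payoffs (13, 14).
Under simultaneous play:
North Co.'s best replies: W→Loc5; X→Loc5; Y→Loc5; Z→Loc3.
South Co.'s best replies: Loc1→W; Loc2→X; Loc3→W; Loc4→X; Loc5→X.
Only (Loc5, X) has each player best-responding; Nash payoffs (10, 12).
North Co. earns 13 sequentially versus 10 at the Nash outcome: better off.

better off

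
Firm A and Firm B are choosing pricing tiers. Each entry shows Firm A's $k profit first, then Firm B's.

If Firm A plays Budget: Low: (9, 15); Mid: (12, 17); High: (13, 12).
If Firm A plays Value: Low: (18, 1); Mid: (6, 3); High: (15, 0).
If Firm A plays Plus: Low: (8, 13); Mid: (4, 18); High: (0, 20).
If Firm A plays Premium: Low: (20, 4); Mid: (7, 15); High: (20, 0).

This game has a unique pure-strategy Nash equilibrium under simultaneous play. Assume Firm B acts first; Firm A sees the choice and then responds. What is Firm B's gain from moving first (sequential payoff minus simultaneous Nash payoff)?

Work backward from Firm A's decision.
- Low → Firm A plays Premium (best of 9, 18, 8, 20); Firm B gets 4.
- Mid → Firm A plays Budget (best of 12, 6, 4, 7); Firm B gets 17.
- High → Firm A plays Premium (best of 13, 15, 0, 20); Firm B gets 0.
Firm B's induced payoffs are 4, 17, 0, so Firm B commits to Mid. Subgame-perfect outcome: (Budget, Mid) with payoffs (12, 17).
Under simultaneous play:
Firm A's best replies: Low→Premium; Mid→Budget; High→Premium.
Firm B's best replies: Budget→Mid; Value→Mid; Plus→High; Premium→Mid.
Only (Budget, Mid) has each player best-responding; Nash payoffs (12, 17).
Firm B's commitment gain: 17 − 17 = 0.

0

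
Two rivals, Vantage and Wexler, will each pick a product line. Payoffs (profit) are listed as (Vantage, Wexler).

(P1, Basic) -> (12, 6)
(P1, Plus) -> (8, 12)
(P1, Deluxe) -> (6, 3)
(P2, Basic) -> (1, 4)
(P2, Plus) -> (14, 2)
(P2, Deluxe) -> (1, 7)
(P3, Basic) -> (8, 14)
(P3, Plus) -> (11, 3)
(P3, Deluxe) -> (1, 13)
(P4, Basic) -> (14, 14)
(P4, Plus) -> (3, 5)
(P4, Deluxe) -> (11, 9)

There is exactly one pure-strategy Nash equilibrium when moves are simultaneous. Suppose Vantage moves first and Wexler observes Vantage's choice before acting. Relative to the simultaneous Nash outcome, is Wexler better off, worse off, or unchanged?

unchanged

Backward induction with Vantage moving first.
- P1 → Wexler plays Plus (best of 6, 12, 3); Vantage gets 8.
- P2 → Wexler plays Deluxe (best of 4, 2, 7); Vantage gets 1.
- P3 → Wexler plays Basic (best of 14, 3, 13); Vantage gets 8.
- P4 → Wexler plays Basic (best of 14, 5, 9); Vantage gets 14.
Among 8, 1, 8, 14, the best is 14 at P4. Subgame-perfect outcome: (P4, Basic) with payoffs (14, 14).
Now find the simultaneous Nash equilibrium.
Vantage's best replies: Basic→P4; Plus→P2; Deluxe→P4.
Wexler's best replies: P1→Plus; P2→Deluxe; P3→Basic; P4→Basic.
The unique mutual best reply is (P4, Basic), giving (14, 14).
Wexler earns 14 sequentially versus 14 at the Nash outcome: unchanged.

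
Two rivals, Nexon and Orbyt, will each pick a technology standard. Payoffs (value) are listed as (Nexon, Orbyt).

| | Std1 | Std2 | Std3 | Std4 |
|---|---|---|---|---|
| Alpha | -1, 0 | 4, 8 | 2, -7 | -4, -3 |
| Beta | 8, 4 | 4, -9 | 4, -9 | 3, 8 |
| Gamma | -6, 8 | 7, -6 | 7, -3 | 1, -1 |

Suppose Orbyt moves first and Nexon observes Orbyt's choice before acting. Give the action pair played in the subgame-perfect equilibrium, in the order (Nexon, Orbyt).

Solve by backward induction (Orbyt leads).
- Std1: BR = Beta, leader payoff 4.
- Std2: BR = Gamma, leader payoff -6.
- Std3: BR = Gamma, leader payoff -3.
- Std4: BR = Beta, leader payoff 8.
Orbyt's induced payoffs are 4, -6, -3, 8, so Orbyt commits to Std4. Subgame-perfect outcome: (Beta, Std4) with payoffs (3, 8).

(Beta, Std4)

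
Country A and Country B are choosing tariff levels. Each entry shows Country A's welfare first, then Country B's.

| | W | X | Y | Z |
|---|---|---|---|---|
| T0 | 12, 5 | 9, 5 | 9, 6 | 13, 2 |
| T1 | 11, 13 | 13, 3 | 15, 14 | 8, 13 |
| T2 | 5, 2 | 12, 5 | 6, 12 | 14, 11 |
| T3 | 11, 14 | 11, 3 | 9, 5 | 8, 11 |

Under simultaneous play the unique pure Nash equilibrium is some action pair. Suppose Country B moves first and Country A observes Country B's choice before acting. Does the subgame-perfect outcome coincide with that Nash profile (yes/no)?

yes

Solve by backward induction (Country B leads).
- W → Country A plays T0 (best of 12, 11, 5, 11); Country B gets 5.
- X → Country A plays T1 (best of 9, 13, 12, 11); Country B gets 3.
- Y → Country A plays T1 (best of 9, 15, 6, 9); Country B gets 14.
- Z → Country A plays T2 (best of 13, 8, 14, 8); Country B gets 11.
Maximizing over 5, 3, 14, 11, Country B chooses Y. Subgame-perfect outcome: (T1, Y) with payoffs (15, 14).
Now find the simultaneous Nash equilibrium.
Country A's best replies: W→T0; X→T1; Y→T1; Z→T2.
Country B's best replies: T0→Y; T1→Y; T2→Y; T3→W.
The unique mutual best reply is (T1, Y), giving (15, 14).
Sequential outcome (T1, Y) coincides with the Nash profile (T1, Y).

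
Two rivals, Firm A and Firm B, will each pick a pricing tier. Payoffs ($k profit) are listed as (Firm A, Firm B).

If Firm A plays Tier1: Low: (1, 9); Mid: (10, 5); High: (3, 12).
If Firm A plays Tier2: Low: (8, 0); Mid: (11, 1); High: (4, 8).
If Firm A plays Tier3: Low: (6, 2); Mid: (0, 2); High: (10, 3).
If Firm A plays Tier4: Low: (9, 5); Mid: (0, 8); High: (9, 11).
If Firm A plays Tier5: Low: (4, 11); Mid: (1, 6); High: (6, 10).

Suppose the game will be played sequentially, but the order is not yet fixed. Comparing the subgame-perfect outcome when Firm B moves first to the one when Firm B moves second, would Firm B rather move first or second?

If Firm A leads: Firm B's best replies are Tier1→High, Tier2→High, Tier3→High, Tier4→High, Tier5→Low; Firm A's induced payoffs 3, 4, 10, 9, 4; outcome (Tier3, High), payoffs (10, 3).
If Firm B leads: Firm A's best replies are Low→Tier4, Mid→Tier2, High→Tier3; Firm B's induced payoffs 5, 1, 3; outcome (Tier4, Low), payoffs (9, 5).
Firm B gets 5 moving first and 3 moving second, so Firm B prefers to move first.

first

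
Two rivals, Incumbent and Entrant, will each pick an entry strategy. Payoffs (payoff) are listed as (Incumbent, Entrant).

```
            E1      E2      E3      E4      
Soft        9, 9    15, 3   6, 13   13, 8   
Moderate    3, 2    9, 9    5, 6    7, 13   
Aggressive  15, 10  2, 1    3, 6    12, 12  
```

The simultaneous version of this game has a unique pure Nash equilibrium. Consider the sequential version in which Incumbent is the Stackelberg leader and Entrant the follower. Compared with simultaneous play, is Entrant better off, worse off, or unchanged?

worse off

Backward induction with Incumbent moving first.
- Soft → Entrant plays E3 (best of 9, 3, 13, 8); Incumbent gets 6.
- Moderate → Entrant plays E4 (best of 2, 9, 6, 13); Incumbent gets 7.
- Aggressive → Entrant plays E4 (best of 10, 1, 6, 12); Incumbent gets 12.
Incumbent's induced payoffs are 6, 7, 12, so Incumbent commits to Aggressive. Subgame-perfect outcome: (Aggressive, E4) with payoffs (12, 12).
Now find the simultaneous Nash equilibrium.
Incumbent's best replies: E1→Aggressive; E2→Soft; E3→Soft; E4→Soft.
Entrant's best replies: Soft→E3; Moderate→E4; Aggressive→E4.
The unique mutual best reply is (Soft, E3), giving (6, 13).
Entrant earns 12 sequentially versus 13 at the Nash outcome: worse off.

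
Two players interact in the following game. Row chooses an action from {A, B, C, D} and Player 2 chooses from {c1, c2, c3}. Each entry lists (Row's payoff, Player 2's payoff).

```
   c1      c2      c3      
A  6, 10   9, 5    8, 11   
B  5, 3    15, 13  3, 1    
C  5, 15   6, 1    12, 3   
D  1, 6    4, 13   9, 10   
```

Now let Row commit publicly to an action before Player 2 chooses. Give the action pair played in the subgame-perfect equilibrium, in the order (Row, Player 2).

(B, c2)

Solve by backward induction (Row leads).
- A → Player 2 plays c3 (best of 10, 5, 11); Row gets 8.
- B → Player 2 plays c2 (best of 3, 13, 1); Row gets 15.
- C → Player 2 plays c1 (best of 15, 1, 3); Row gets 5.
- D → Player 2 plays c2 (best of 6, 13, 10); Row gets 4.
Maximizing over 8, 15, 5, 4, Row chooses B. Subgame-perfect outcome: (B, c2) with payoffs (15, 13).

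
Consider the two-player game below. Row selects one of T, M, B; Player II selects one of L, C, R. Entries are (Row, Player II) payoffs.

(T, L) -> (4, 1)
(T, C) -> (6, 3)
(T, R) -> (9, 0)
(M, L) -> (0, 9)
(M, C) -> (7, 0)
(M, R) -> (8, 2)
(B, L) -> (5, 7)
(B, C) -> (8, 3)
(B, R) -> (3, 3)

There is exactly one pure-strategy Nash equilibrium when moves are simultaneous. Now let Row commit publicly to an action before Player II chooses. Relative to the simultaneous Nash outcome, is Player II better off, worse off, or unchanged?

Backward induction with Row moving first.
- T → Player II plays C (best of 1, 3, 0); Row gets 6.
- M → Player II plays L (best of 9, 0, 2); Row gets 0.
- B → Player II plays L (best of 7, 3, 3); Row gets 5.
Maximizing over 6, 0, 5, Row chooses T. Subgame-perfect outcome: (T, C) with payoffs (6, 3).
Now find the simultaneous Nash equilibrium.
Row's best replies: L→B; C→B; R→T.
Player II's best replies: T→C; M→L; B→L.
Only (B, L) has each player best-responding; Nash payoffs (5, 7).
Player II earns 3 sequentially versus 7 at the Nash outcome: worse off.

worse off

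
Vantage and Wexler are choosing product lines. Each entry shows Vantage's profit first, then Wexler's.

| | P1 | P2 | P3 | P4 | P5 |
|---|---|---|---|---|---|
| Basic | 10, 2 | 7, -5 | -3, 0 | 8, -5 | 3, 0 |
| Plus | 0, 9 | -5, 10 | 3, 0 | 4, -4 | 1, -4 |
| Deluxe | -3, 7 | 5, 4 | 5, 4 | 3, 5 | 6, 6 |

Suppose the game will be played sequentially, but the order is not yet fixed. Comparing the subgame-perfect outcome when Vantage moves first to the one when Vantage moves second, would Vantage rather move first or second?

first

If Vantage leads: Wexler's best replies are Basic→P1, Plus→P2, Deluxe→P1; Vantage's induced payoffs 10, -5, -3; outcome (Basic, P1), payoffs (10, 2).
If Wexler leads: Vantage's best replies are P1→Basic, P2→Basic, P3→Deluxe, P4→Basic, P5→Deluxe; Wexler's induced payoffs 2, -5, 4, -5, 6; outcome (Deluxe, P5), payoffs (6, 6).
Vantage gets 10 moving first and 6 moving second, so Vantage prefers to move first.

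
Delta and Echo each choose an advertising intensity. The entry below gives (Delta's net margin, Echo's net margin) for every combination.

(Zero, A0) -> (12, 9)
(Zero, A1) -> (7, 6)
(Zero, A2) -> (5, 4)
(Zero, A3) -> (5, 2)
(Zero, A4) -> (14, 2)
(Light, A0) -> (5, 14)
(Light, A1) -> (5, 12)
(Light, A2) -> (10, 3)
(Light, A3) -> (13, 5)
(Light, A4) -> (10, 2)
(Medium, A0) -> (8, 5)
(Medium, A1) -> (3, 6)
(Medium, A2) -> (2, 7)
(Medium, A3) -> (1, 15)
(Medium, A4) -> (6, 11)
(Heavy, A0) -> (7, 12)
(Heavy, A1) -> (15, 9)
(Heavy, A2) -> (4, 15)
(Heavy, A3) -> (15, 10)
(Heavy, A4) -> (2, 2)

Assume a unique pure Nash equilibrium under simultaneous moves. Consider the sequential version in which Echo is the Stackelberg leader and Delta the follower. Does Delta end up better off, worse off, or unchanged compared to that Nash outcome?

Work backward from Delta's decision.
- A0: BR = Zero, leader payoff 9.
- A1: BR = Heavy, leader payoff 9.
- A2: BR = Light, leader payoff 3.
- A3: BR = Heavy, leader payoff 10.
- A4: BR = Zero, leader payoff 2.
Echo's induced payoffs are 9, 9, 3, 10, 2, so Echo commits to A3. Subgame-perfect outcome: (Heavy, A3) with payoffs (15, 10).
Now find the simultaneous Nash equilibrium.
Delta's best replies: A0→Zero; A1→Heavy; A2→Light; A3→Heavy; A4→Zero.
Echo's best replies: Zero→A0; Light→A0; Medium→A3; Heavy→A2.
The unique mutual best reply is (Zero, A0), giving (12, 9).
Delta earns 15 sequentially versus 12 at the Nash outcome: better off.

better off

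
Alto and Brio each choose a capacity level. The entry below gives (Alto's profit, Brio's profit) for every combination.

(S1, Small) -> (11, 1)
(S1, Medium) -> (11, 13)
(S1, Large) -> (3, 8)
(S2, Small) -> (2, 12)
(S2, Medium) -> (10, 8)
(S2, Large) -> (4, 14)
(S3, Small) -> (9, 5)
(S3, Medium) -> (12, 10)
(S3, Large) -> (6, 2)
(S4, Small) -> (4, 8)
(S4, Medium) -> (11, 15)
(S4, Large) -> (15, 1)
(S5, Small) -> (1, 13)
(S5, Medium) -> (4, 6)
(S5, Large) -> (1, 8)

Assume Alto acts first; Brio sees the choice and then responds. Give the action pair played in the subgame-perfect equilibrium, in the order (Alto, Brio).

(S3, Medium)

Backward induction with Alto moving first.
- S1: Brio compares 1, 13, 8 and picks Medium; Alto would get 11.
- S2: Brio compares 12, 8, 14 and picks Large; Alto would get 4.
- S3: Brio compares 5, 10, 2 and picks Medium; Alto would get 12.
- S4: Brio compares 8, 15, 1 and picks Medium; Alto would get 11.
- S5: Brio compares 13, 6, 8 and picks Small; Alto would get 1.
Alto's induced payoffs are 11, 4, 12, 11, 1, so Alto commits to S3. Subgame-perfect outcome: (S3, Medium) with payoffs (12, 10).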